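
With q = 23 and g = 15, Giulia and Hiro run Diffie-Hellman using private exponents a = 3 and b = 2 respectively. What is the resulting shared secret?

13

Hiro sends B = g^b mod q = 15^2 mod 23.
15^1 ≡ 15 (mod 23)
15^2 = (15^1)^2 ≡ 15^2 = 225 ≡ 18 (mod 23)
So B = 18. Giulia then computes K = B^a mod q = 18^3 mod 23.
18^1 ≡ 18 (mod 23)
18^2 = (18^1)^2 ≡ 18^2 = 324 ≡ 2 (mod 23)
18^3 = 18^2 · 18^1 ≡ 2 · 18 ≡ 13 (mod 23).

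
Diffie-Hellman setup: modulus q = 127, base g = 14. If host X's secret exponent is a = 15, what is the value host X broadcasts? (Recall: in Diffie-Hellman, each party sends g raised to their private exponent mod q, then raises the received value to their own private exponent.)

10

Public value = 14^{15} \pmod{127}.
14^1 ≡ 14 (mod 127)
14^2 = (14^1)^2 ≡ 14^2 = 196 ≡ 69 (mod 127)
14^4 = (14^2)^2 ≡ 69^2 = 4761 ≡ 62 (mod 127)
14^8 = (14^4)^2 ≡ 62^2 = 3844 ≡ 34 (mod 127)
14^15 = 14^8 · 14^4 · 14^2 · 14^1 ≡ 34 · 62 · 69 · 14 ≡ 10 (mod 127).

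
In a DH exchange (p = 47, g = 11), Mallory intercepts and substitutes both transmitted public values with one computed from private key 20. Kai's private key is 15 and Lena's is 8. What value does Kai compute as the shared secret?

36

Kai receives Mallory's public value M = 11^20 mod 47 instead of the honest one.
11^1 ≡ 11 (mod 47)
11^2 = (11^1)^2 ≡ 11^2 = 121 ≡ 27 (mod 47)
11^4 = (11^2)^2 ≡ 27^2 = 729 ≡ 24 (mod 47)
11^8 = (11^4)^2 ≡ 24^2 = 576 ≡ 12 (mod 47)
11^16 = (11^8)^2 ≡ 12^2 = 144 ≡ 3 (mod 47)
11^20 = 11^16 · 11^4 ≡ 3 · 24 ≡ 25 (mod 47).
So M = 25. Kai computes K = M^15 mod 47.
25^1 ≡ 25 (mod 47)
25^2 = (25^1)^2 ≡ 25^2 = 625 ≡ 14 (mod 47)
25^4 = (25^2)^2 ≡ 14^2 = 196 ≡ 8 (mod 47)
25^8 = (25^4)^2 ≡ 8^2 = 64 ≡ 17 (mod 47)
25^15 = 25^8 · 25^4 · 25^2 · 25^1 ≡ 17 · 8 · 14 · 25 ≡ 36 (mod 47).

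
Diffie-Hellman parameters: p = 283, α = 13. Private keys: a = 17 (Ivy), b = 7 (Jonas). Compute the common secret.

62

Jonas sends B = α^b mod p = 13^7 mod 283.
13^1 ≡ 13 (mod 283)
13^2 = (13^1)^2 ≡ 13^2 = 169 ≡ 169 (mod 283)
13^4 = (13^2)^2 ≡ 169^2 = 28561 ≡ 261 (mod 283)
13^7 = 13^4 · 13^2 · 13^1 ≡ 261 · 169 · 13 ≡ 59 (mod 283).
So B = 59. Ivy then computes K = B^a mod p = 59^17 mod 283.
59^1 ≡ 59 (mod 283)
59^2 = (59^1)^2 ≡ 59^2 = 3481 ≡ 85 (mod 283)
59^4 = (59^2)^2 ≡ 85^2 = 7225 ≡ 150 (mod 283)
59^8 = (59^4)^2 ≡ 150^2 = 22500 ≡ 143 (mod 283)
59^16 = (59^8)^2 ≡ 143^2 = 20449 ≡ 73 (mod 283)
59^17 = 59^16 · 59^1 ≡ 73 · 59 ≡ 62 (mod 283).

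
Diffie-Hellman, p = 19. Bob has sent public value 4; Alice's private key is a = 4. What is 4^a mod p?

9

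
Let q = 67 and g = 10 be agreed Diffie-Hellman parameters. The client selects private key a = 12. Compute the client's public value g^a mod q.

22

Public value = 10^12 mod 67.
10^1 ≡ 10 (mod 67)
10^2 = (10^1)^2 ≡ 10^2 = 100 ≡ 33 (mod 67)
10^4 = (10^2)^2 ≡ 33^2 = 1089 ≡ 17 (mod 67)
10^8 = (10^4)^2 ≡ 17^2 = 289 ≡ 21 (mod 67)
10^12 = 10^8 · 10^4 ≡ 21 · 17 ≡ 22 (mod 67).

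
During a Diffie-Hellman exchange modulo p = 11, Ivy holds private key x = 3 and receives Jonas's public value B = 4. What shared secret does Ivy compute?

Shared key K = 4^3 mod 11.
4^1 ≡ 4 (mod 11)
4^2 = (4^1)^2 ≡ 4^2 = 16 ≡ 5 (mod 11)
4^3 = 4^2 · 4^1 ≡ 5 · 4 ≡ 9 (mod 11).

9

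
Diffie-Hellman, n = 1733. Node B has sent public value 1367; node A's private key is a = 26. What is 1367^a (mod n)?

746

Shared key K = 1367^26 mod 1733.
1367^1 ≡ 1367 (mod 1733)
1367^2 = (1367^1)^2 ≡ 1367^2 = 1868689 ≡ 515 (mod 1733)
1367^4 = (1367^2)^2 ≡ 515^2 = 265225 ≡ 76 (mod 1733)
1367^8 = (1367^4)^2 ≡ 76^2 = 5776 ≡ 577 (mod 1733)
1367^16 = (1367^8)^2 ≡ 577^2 = 332929 ≡ 193 (mod 1733)
1367^26 = 1367^16 · 1367^8 · 1367^2 ≡ 193 · 577 · 515 ≡ 746 (mod 1733).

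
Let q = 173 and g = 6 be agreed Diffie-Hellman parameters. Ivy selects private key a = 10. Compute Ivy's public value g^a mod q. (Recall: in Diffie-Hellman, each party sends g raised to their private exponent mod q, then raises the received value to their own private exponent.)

Public value = 6^10 mod 173.
6^1 ≡ 6 (mod 173)
6^2 = (6^1)^2 ≡ 6^2 = 36 ≡ 36 (mod 173)
6^4 = (6^2)^2 ≡ 36^2 = 1296 ≡ 85 (mod 173)
6^8 = (6^4)^2 ≡ 85^2 = 7225 ≡ 132 (mod 173)
6^10 = 6^8 · 6^2 ≡ 132 · 36 ≡ 81 (mod 173).

81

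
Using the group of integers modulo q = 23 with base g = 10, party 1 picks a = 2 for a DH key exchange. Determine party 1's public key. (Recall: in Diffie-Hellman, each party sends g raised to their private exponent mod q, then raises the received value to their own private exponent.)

Public value = 10^2 mod 23.
10^1 ≡ 10 (mod 23)
10^2 = (10^1)^2 ≡ 10^2 = 100 ≡ 8 (mod 23)

8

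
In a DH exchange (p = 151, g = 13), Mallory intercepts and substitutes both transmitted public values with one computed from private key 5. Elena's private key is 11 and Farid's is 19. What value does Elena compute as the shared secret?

75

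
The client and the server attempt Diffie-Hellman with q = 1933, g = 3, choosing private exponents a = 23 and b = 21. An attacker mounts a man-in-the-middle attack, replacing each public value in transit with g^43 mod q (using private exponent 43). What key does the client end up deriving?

The client receives an attacker's public value M = 3^43 mod 1933 instead of the honest one.
3^1 ≡ 3 (mod 1933)
3^2 = (3^1)^2 ≡ 3^2 = 9 ≡ 9 (mod 1933)
3^4 = (3^2)^2 ≡ 9^2 = 81 ≡ 81 (mod 1933)
3^8 = (3^4)^2 ≡ 81^2 = 6561 ≡ 762 (mod 1933)
3^16 = (3^8)^2 ≡ 762^2 = 580644 ≡ 744 (mod 1933)
3^32 = (3^16)^2 ≡ 744^2 = 553536 ≡ 698 (mod 1933)
3^43 = 3^32 · 3^8 · 3^2 · 3^1 ≡ 698 · 762 · 9 · 3 ≡ 395 (mod 1933).
So M = 395. The client computes K = M^23 mod 1933.
395^1 ≡ 395 (mod 1933)
395^2 = (395^1)^2 ≡ 395^2 = 156025 ≡ 1385 (mod 1933)
395^4 = (395^2)^2 ≡ 1385^2 = 1918225 ≡ 689 (mod 1933)
395^8 = (395^4)^2 ≡ 689^2 = 474721 ≡ 1136 (mod 1933)
395^16 = (395^8)^2 ≡ 1136^2 = 1290496 ≡ 1185 (mod 1933)
395^23 = 395^16 · 395^4 · 395^2 · 395^1 ≡ 1185 · 689 · 1385 · 395 ≡ 1475 (mod 1933).

1475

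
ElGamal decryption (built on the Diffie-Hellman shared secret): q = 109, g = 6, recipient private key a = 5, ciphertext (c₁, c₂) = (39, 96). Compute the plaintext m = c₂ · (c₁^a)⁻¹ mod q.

Shared mask s = c₁^a mod q = 39^5 mod 109.
39^1 ≡ 39 (mod 109)
39^2 = (39^1)^2 ≡ 39^2 = 1521 ≡ 104 (mod 109)
39^4 = (39^2)^2 ≡ 104^2 = 10816 ≡ 25 (mod 109)
39^5 = 39^4 · 39^1 ≡ 25 · 39 ≡ 103 (mod 109).
So s = 103; s⁻¹ ≡ 18 (mod 109).
m = c₂ · s⁻¹ mod 109 = 96 · 18 mod 109 = 93.

93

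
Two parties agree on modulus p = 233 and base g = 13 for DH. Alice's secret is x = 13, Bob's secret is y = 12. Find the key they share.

Alice sends A = g^x mod p = 13^13 mod 233.
13^1 ≡ 13 (mod 233)
13^2 = (13^1)^2 ≡ 13^2 = 169 ≡ 169 (mod 233)
13^4 = (13^2)^2 ≡ 169^2 = 28561 ≡ 135 (mod 233)
13^8 = (13^4)^2 ≡ 135^2 = 18225 ≡ 51 (mod 233)
13^13 = 13^8 · 13^4 · 13^1 ≡ 51 · 135 · 13 ≡ 33 (mod 233).
So A = 33. Bob then computes K = A^y mod p = 33^12 mod 233.
33^1 ≡ 33 (mod 233)
33^2 = (33^1)^2 ≡ 33^2 = 1089 ≡ 157 (mod 233)
33^4 = (33^2)^2 ≡ 157^2 = 24649 ≡ 184 (mod 233)
33^8 = (33^4)^2 ≡ 184^2 = 33856 ≡ 71 (mod 233)
33^12 = 33^8 · 33^4 ≡ 71 · 184 ≡ 16 (mod 233).

16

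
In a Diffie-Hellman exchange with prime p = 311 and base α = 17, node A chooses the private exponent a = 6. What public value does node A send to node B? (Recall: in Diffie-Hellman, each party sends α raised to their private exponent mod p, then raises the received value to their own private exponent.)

Public value = 17^{6} \pmod{311}.
17^1 ≡ 17 (mod 311)
17^2 = (17^1)^2 ≡ 17^2 = 289 ≡ 289 (mod 311)
17^4 = (17^2)^2 ≡ 289^2 = 83521 ≡ 173 (mod 311)
17^6 = 17^4 · 17^2 ≡ 173 · 289 ≡ 237 (mod 311).

237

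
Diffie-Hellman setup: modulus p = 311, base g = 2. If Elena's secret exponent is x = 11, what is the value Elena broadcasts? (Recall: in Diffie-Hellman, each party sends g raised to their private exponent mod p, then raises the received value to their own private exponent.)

182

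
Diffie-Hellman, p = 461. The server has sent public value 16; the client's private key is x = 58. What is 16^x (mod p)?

Shared key K = 16^58 mod 461.
16^1 ≡ 16 (mod 461)
16^2 = (16^1)^2 ≡ 16^2 = 256 ≡ 256 (mod 461)
16^4 = (16^2)^2 ≡ 256^2 = 65536 ≡ 74 (mod 461)
16^8 = (16^4)^2 ≡ 74^2 = 5476 ≡ 405 (mod 461)
16^16 = (16^8)^2 ≡ 405^2 = 164025 ≡ 370 (mod 461)
16^32 = (16^16)^2 ≡ 370^2 = 136900 ≡ 444 (mod 461)
16^58 = 16^32 · 16^16 · 16^8 · 16^2 ≡ 444 · 370 · 405 · 256 ≡ 457 (mod 461).

457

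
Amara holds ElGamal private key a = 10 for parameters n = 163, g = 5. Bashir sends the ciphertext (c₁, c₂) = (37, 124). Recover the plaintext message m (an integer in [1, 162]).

114

Shared mask s = c₁^a mod n = 37^10 mod 163.
37^1 ≡ 37 (mod 163)
37^2 = (37^1)^2 ≡ 37^2 = 1369 ≡ 65 (mod 163)
37^4 = (37^2)^2 ≡ 65^2 = 4225 ≡ 150 (mod 163)
37^8 = (37^4)^2 ≡ 150^2 = 22500 ≡ 6 (mod 163)
37^10 = 37^8 · 37^2 ≡ 6 · 65 ≡ 64 (mod 163).
So s = 64; s⁻¹ ≡ 135 (mod 163).
m = c₂ · s⁻¹ mod 163 = 124 · 135 mod 163 = 114.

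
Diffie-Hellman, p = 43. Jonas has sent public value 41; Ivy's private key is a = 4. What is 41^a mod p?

Shared key K = 41^4 mod 43.
41^1 ≡ 41 (mod 43)
41^2 = (41^1)^2 ≡ 41^2 = 1681 ≡ 4 (mod 43)
41^4 = (41^2)^2 ≡ 4^2 = 16 ≡ 16 (mod 43)

16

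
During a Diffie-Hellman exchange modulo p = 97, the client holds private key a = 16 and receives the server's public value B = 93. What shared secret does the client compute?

Shared key K = 93^16 mod 97.
93^1 ≡ 93 (mod 97)
93^2 = (93^1)^2 ≡ 93^2 = 8649 ≡ 16 (mod 97)
93^4 = (93^2)^2 ≡ 16^2 = 256 ≡ 62 (mod 97)
93^8 = (93^4)^2 ≡ 62^2 = 3844 ≡ 61 (mod 97)
93^16 = (93^8)^2 ≡ 61^2 = 3721 ≡ 35 (mod 97)

35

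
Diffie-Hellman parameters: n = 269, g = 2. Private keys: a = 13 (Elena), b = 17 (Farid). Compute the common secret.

72

Farid sends B = g^b mod n = 2^17 mod 269.
2^1 ≡ 2 (mod 269)
2^2 = (2^1)^2 ≡ 2^2 = 4 ≡ 4 (mod 269)
2^4 = (2^2)^2 ≡ 4^2 = 16 ≡ 16 (mod 269)
2^8 = (2^4)^2 ≡ 16^2 = 256 ≡ 256 (mod 269)
2^16 = (2^8)^2 ≡ 256^2 = 65536 ≡ 169 (mod 269)
2^17 = 2^16 · 2^1 ≡ 169 · 2 ≡ 69 (mod 269).
So B = 69. Elena then computes K = B^a mod n = 69^13 mod 269.
69^1 ≡ 69 (mod 269)
69^2 = (69^1)^2 ≡ 69^2 = 4761 ≡ 188 (mod 269)
69^4 = (69^2)^2 ≡ 188^2 = 35344 ≡ 105 (mod 269)
69^8 = (69^4)^2 ≡ 105^2 = 11025 ≡ 265 (mod 269)
69^13 = 69^8 · 69^4 · 69^1 ≡ 265 · 105 · 69 ≡ 72 (mod 269).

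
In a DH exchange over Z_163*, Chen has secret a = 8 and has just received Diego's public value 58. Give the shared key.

104

Shared key K = 58^8 mod 163.
58^1 ≡ 58 (mod 163)
58^2 = (58^1)^2 ≡ 58^2 = 3364 ≡ 104 (mod 163)
58^4 = (58^2)^2 ≡ 104^2 = 10816 ≡ 58 (mod 163)
58^8 = (58^4)^2 ≡ 58^2 = 3364 ≡ 104 (mod 163)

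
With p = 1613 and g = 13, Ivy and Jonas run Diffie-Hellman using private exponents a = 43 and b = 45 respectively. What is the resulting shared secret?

537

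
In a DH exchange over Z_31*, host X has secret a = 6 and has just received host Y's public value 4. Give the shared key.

4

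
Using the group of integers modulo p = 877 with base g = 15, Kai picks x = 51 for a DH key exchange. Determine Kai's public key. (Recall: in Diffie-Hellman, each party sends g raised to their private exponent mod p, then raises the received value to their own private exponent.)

Public value = 15^51 (mod 877).
15^1 ≡ 15 (mod 877)
15^2 = (15^1)^2 ≡ 15^2 = 225 ≡ 225 (mod 877)
15^4 = (15^2)^2 ≡ 225^2 = 50625 ≡ 636 (mod 877)
15^8 = (15^4)^2 ≡ 636^2 = 404496 ≡ 199 (mod 877)
15^16 = (15^8)^2 ≡ 199^2 = 39601 ≡ 136 (mod 877)
15^32 = (15^16)^2 ≡ 136^2 = 18496 ≡ 79 (mod 877)
15^51 = 15^32 · 15^16 · 15^2 · 15^1 ≡ 79 · 136 · 225 · 15 ≡ 558 (mod 877).

558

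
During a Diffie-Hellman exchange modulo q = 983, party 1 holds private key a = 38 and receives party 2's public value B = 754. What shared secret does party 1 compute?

251

Shared key K = 754^38 mod 983.
754^1 ≡ 754 (mod 983)
754^2 = (754^1)^2 ≡ 754^2 = 568516 ≡ 342 (mod 983)
754^4 = (754^2)^2 ≡ 342^2 = 116964 ≡ 970 (mod 983)
754^8 = (754^4)^2 ≡ 970^2 = 940900 ≡ 169 (mod 983)
754^16 = (754^8)^2 ≡ 169^2 = 28561 ≡ 54 (mod 983)
754^32 = (754^16)^2 ≡ 54^2 = 2916 ≡ 950 (mod 983)
754^38 = 754^32 · 754^4 · 754^2 ≡ 950 · 970 · 342 ≡ 251 (mod 983).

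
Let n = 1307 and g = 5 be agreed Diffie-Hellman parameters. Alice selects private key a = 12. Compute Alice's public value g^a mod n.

867

Public value = 5^12 mod 1307.
5^1 ≡ 5 (mod 1307)
5^2 = (5^1)^2 ≡ 5^2 = 25 ≡ 25 (mod 1307)
5^4 = (5^2)^2 ≡ 25^2 = 625 ≡ 625 (mod 1307)
5^8 = (5^4)^2 ≡ 625^2 = 390625 ≡ 1139 (mod 1307)
5^12 = 5^8 · 5^4 ≡ 1139 · 625 ≡ 867 (mod 1307).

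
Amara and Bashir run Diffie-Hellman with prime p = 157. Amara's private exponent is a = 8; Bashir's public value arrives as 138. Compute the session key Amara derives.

Shared key K = 138^8 mod 157.
138^1 ≡ 138 (mod 157)
138^2 = (138^1)^2 ≡ 138^2 = 19044 ≡ 47 (mod 157)
138^4 = (138^2)^2 ≡ 47^2 = 2209 ≡ 11 (mod 157)
138^8 = (138^4)^2 ≡ 11^2 = 121 ≡ 121 (mod 157)

121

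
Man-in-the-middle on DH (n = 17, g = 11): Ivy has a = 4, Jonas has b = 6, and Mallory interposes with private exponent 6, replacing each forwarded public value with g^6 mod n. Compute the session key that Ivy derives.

16

Ivy receives Mallory's public value M = 11^6 mod 17 instead of the honest one.
11^1 ≡ 11 (mod 17)
11^2 = (11^1)^2 ≡ 11^2 = 121 ≡ 2 (mod 17)
11^4 = (11^2)^2 ≡ 2^2 = 4 ≡ 4 (mod 17)
11^6 = 11^4 · 11^2 ≡ 4 · 2 ≡ 8 (mod 17).
So M = 8. Ivy computes K = M^4 mod 17.
8^1 ≡ 8 (mod 17)
8^2 = (8^1)^2 ≡ 8^2 = 64 ≡ 13 (mod 17)
8^4 = (8^2)^2 ≡ 13^2 = 169 ≡ 16 (mod 17)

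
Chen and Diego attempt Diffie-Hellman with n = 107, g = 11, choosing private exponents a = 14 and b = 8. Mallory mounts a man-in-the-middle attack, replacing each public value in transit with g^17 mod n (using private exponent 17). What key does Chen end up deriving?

Chen receives Mallory's public value M = 11^17 mod 107 instead of the honest one.
11^1 ≡ 11 (mod 107)
11^2 = (11^1)^2 ≡ 11^2 = 121 ≡ 14 (mod 107)
11^4 = (11^2)^2 ≡ 14^2 = 196 ≡ 89 (mod 107)
11^8 = (11^4)^2 ≡ 89^2 = 7921 ≡ 3 (mod 107)
11^16 = (11^8)^2 ≡ 3^2 = 9 ≡ 9 (mod 107)
11^17 = 11^16 · 11^1 ≡ 9 · 11 ≡ 99 (mod 107).
So M = 99. Chen computes K = M^14 mod 107.
99^1 ≡ 99 (mod 107)
99^2 = (99^1)^2 ≡ 99^2 = 9801 ≡ 64 (mod 107)
99^4 = (99^2)^2 ≡ 64^2 = 4096 ≡ 30 (mod 107)
99^8 = (99^4)^2 ≡ 30^2 = 900 ≡ 44 (mod 107)
99^14 = 99^8 · 99^4 · 99^2 ≡ 44 · 30 · 64 ≡ 57 (mod 107).

57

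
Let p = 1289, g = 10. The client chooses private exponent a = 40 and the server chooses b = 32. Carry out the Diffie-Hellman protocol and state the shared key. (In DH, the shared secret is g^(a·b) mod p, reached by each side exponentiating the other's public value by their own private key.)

The client sends A = g^a mod p = 10^40 mod 1289.
10^1 ≡ 10 (mod 1289)
10^2 = (10^1)^2 ≡ 10^2 = 100 ≡ 100 (mod 1289)
10^4 = (10^2)^2 ≡ 100^2 = 10000 ≡ 977 (mod 1289)
10^8 = (10^4)^2 ≡ 977^2 = 954529 ≡ 669 (mod 1289)
10^16 = (10^8)^2 ≡ 669^2 = 447561 ≡ 278 (mod 1289)
10^32 = (10^16)^2 ≡ 278^2 = 77284 ≡ 1233 (mod 1289)
10^40 = 10^32 · 10^8 ≡ 1233 · 669 ≡ 1206 (mod 1289).
So A = 1206. The server then computes K = A^b mod p = 1206^32 mod 1289.
1206^1 ≡ 1206 (mod 1289)
1206^2 = (1206^1)^2 ≡ 1206^2 = 1454436 ≡ 444 (mod 1289)
1206^4 = (1206^2)^2 ≡ 444^2 = 197136 ≡ 1208 (mod 1289)
1206^8 = (1206^4)^2 ≡ 1208^2 = 1459264 ≡ 116 (mod 1289)
1206^16 = (1206^8)^2 ≡ 116^2 = 13456 ≡ 566 (mod 1289)
1206^32 = (1206^16)^2 ≡ 566^2 = 320356 ≡ 684 (mod 1289)

684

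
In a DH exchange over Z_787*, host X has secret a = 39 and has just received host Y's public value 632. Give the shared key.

Shared key K = 632^39 mod 787.
632^1 ≡ 632 (mod 787)
632^2 = (632^1)^2 ≡ 632^2 = 399424 ≡ 415 (mod 787)
632^4 = (632^2)^2 ≡ 415^2 = 172225 ≡ 659 (mod 787)
632^8 = (632^4)^2 ≡ 659^2 = 434281 ≡ 644 (mod 787)
632^16 = (632^8)^2 ≡ 644^2 = 414736 ≡ 774 (mod 787)
632^32 = (632^16)^2 ≡ 774^2 = 599076 ≡ 169 (mod 787)
632^39 = 632^32 · 632^4 · 632^2 · 632^1 ≡ 169 · 659 · 415 · 632 ≡ 227 (mod 787).

227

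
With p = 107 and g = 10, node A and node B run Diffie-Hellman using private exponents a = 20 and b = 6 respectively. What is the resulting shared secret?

Node B sends B = g^b mod p = 10^6 mod 107.
10^1 ≡ 10 (mod 107)
10^2 = (10^1)^2 ≡ 10^2 = 100 ≡ 100 (mod 107)
10^4 = (10^2)^2 ≡ 100^2 = 10000 ≡ 49 (mod 107)
10^6 = 10^4 · 10^2 ≡ 49 · 100 ≡ 85 (mod 107).
So B = 85. Node A then computes K = B^a mod p = 85^20 mod 107.
85^1 ≡ 85 (mod 107)
85^2 = (85^1)^2 ≡ 85^2 = 7225 ≡ 56 (mod 107)
85^4 = (85^2)^2 ≡ 56^2 = 3136 ≡ 33 (mod 107)
85^8 = (85^4)^2 ≡ 33^2 = 1089 ≡ 19 (mod 107)
85^16 = (85^8)^2 ≡ 19^2 = 361 ≡ 40 (mod 107)
85^20 = 85^16 · 85^4 ≡ 40 · 33 ≡ 36 (mod 107).

36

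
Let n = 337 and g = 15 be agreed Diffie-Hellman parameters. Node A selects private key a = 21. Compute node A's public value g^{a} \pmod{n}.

278

Public value = 15^{21} \pmod{337}.
15^1 ≡ 15 (mod 337)
15^2 = (15^1)^2 ≡ 15^2 = 225 ≡ 225 (mod 337)
15^4 = (15^2)^2 ≡ 225^2 = 50625 ≡ 75 (mod 337)
15^8 = (15^4)^2 ≡ 75^2 = 5625 ≡ 233 (mod 337)
15^16 = (15^8)^2 ≡ 233^2 = 54289 ≡ 32 (mod 337)
15^21 = 15^16 · 15^4 · 15^1 ≡ 32 · 75 · 15 ≡ 278 (mod 337).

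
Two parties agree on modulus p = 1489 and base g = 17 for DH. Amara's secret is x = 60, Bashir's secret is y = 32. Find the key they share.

1207

Amara sends A = g^x mod p = 17^60 mod 1489.
17^1 ≡ 17 (mod 1489)
17^2 = (17^1)^2 ≡ 17^2 = 289 ≡ 289 (mod 1489)
17^4 = (17^2)^2 ≡ 289^2 = 83521 ≡ 137 (mod 1489)
17^8 = (17^4)^2 ≡ 137^2 = 18769 ≡ 901 (mod 1489)
17^16 = (17^8)^2 ≡ 901^2 = 811801 ≡ 296 (mod 1489)
17^32 = (17^16)^2 ≡ 296^2 = 87616 ≡ 1254 (mod 1489)
17^60 = 17^32 · 17^16 · 17^8 · 17^4 ≡ 1254 · 296 · 901 · 137 ≡ 577 (mod 1489).
So A = 577. Bashir then computes K = A^y mod p = 577^32 mod 1489.
577^1 ≡ 577 (mod 1489)
577^2 = (577^1)^2 ≡ 577^2 = 332929 ≡ 882 (mod 1489)
577^4 = (577^2)^2 ≡ 882^2 = 777924 ≡ 666 (mod 1489)
577^8 = (577^4)^2 ≡ 666^2 = 443556 ≡ 1323 (mod 1489)
577^16 = (577^8)^2 ≡ 1323^2 = 1750329 ≡ 754 (mod 1489)
577^32 = (577^16)^2 ≡ 754^2 = 568516 ≡ 1207 (mod 1489)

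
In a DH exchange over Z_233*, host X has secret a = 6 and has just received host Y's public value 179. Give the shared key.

72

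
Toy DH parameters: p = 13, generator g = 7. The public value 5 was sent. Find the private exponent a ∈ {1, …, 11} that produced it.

3

Try successive powers of 7 modulo 13:
7^1 ≡ 7
7^2 ≡ 10
7^3 ≡ 5
Found: a = 3.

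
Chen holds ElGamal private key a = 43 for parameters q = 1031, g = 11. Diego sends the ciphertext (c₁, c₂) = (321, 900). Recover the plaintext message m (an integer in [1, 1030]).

808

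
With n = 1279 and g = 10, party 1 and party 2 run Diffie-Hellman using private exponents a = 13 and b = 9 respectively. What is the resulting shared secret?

643

Party 2 sends B = g^b mod n = 10^9 mod 1279.
10^1 ≡ 10 (mod 1279)
10^2 = (10^1)^2 ≡ 10^2 = 100 ≡ 100 (mod 1279)
10^4 = (10^2)^2 ≡ 100^2 = 10000 ≡ 1047 (mod 1279)
10^8 = (10^4)^2 ≡ 1047^2 = 1096209 ≡ 106 (mod 1279)
10^9 = 10^8 · 10^1 ≡ 106 · 10 ≡ 1060 (mod 1279).
So B = 1060. Party 1 then computes K = B^a mod n = 1060^13 mod 1279.
1060^1 ≡ 1060 (mod 1279)
1060^2 = (1060^1)^2 ≡ 1060^2 = 1123600 ≡ 638 (mod 1279)
1060^4 = (1060^2)^2 ≡ 638^2 = 407044 ≡ 322 (mod 1279)
1060^8 = (1060^4)^2 ≡ 322^2 = 103684 ≡ 85 (mod 1279)
1060^13 = 1060^8 · 1060^4 · 1060^1 ≡ 85 · 322 · 1060 ≡ 643 (mod 1279).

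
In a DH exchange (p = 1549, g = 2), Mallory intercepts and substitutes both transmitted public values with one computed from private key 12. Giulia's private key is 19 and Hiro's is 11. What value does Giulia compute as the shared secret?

784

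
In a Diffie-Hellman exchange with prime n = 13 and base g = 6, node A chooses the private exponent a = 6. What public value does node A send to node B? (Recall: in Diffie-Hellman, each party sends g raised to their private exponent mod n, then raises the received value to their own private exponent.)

Public value = 6^6 mod 13.
6^1 ≡ 6 (mod 13)
6^2 = (6^1)^2 ≡ 6^2 = 36 ≡ 10 (mod 13)
6^4 = (6^2)^2 ≡ 10^2 = 100 ≡ 9 (mod 13)
6^6 = 6^4 · 6^2 ≡ 9 · 10 ≡ 12 (mod 13).

12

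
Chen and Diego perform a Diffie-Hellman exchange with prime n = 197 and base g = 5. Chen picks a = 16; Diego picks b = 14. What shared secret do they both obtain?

114

Chen sends A = g^a mod n = 5^16 mod 197.
5^1 ≡ 5 (mod 197)
5^2 = (5^1)^2 ≡ 5^2 = 25 ≡ 25 (mod 197)
5^4 = (5^2)^2 ≡ 25^2 = 625 ≡ 34 (mod 197)
5^8 = (5^4)^2 ≡ 34^2 = 1156 ≡ 171 (mod 197)
5^16 = (5^8)^2 ≡ 171^2 = 29241 ≡ 85 (mod 197)
So A = 85. Diego then computes K = A^b mod n = 85^14 mod 197.
85^1 ≡ 85 (mod 197)
85^2 = (85^1)^2 ≡ 85^2 = 7225 ≡ 133 (mod 197)
85^4 = (85^2)^2 ≡ 133^2 = 17689 ≡ 156 (mod 197)
85^8 = (85^4)^2 ≡ 156^2 = 24336 ≡ 105 (mod 197)
85^14 = 85^8 · 85^4 · 85^2 ≡ 105 · 156 · 133 ≡ 114 (mod 197).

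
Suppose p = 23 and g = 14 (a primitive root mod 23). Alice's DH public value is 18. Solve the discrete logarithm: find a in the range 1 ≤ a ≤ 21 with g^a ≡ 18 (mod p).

10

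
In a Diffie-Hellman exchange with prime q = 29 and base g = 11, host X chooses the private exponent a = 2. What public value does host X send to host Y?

5

Public value = 11^2 mod 29.
11^1 ≡ 11 (mod 29)
11^2 = (11^1)^2 ≡ 11^2 = 121 ≡ 5 (mod 29)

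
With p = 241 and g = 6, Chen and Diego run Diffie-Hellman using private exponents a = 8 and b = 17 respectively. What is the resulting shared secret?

Diego sends B = g^b mod p = 6^17 mod 241.
6^1 ≡ 6 (mod 241)
6^2 = (6^1)^2 ≡ 6^2 = 36 ≡ 36 (mod 241)
6^4 = (6^2)^2 ≡ 36^2 = 1296 ≡ 91 (mod 241)
6^8 = (6^4)^2 ≡ 91^2 = 8281 ≡ 87 (mod 241)
6^16 = (6^8)^2 ≡ 87^2 = 7569 ≡ 98 (mod 241)
6^17 = 6^16 · 6^1 ≡ 98 · 6 ≡ 106 (mod 241).
So B = 106. Chen then computes K = B^a mod p = 106^8 mod 241.
106^1 ≡ 106 (mod 241)
106^2 = (106^1)^2 ≡ 106^2 = 11236 ≡ 150 (mod 241)
106^4 = (106^2)^2 ≡ 150^2 = 22500 ≡ 87 (mod 241)
106^8 = (106^4)^2 ≡ 87^2 = 7569 ≡ 98 (mod 241)

98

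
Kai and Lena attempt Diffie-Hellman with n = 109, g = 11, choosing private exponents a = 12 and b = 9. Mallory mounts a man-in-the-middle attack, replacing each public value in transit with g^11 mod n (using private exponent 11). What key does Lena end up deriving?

101

Lena receives Mallory's public value M = 11^11 mod 109 instead of the honest one.
11^1 ≡ 11 (mod 109)
11^2 = (11^1)^2 ≡ 11^2 = 121 ≡ 12 (mod 109)
11^4 = (11^2)^2 ≡ 12^2 = 144 ≡ 35 (mod 109)
11^8 = (11^4)^2 ≡ 35^2 = 1225 ≡ 26 (mod 109)
11^11 = 11^8 · 11^2 · 11^1 ≡ 26 · 12 · 11 ≡ 53 (mod 109).
So M = 53. Lena computes K = M^9 mod 109.
53^1 ≡ 53 (mod 109)
53^2 = (53^1)^2 ≡ 53^2 = 2809 ≡ 84 (mod 109)
53^4 = (53^2)^2 ≡ 84^2 = 7056 ≡ 80 (mod 109)
53^8 = (53^4)^2 ≡ 80^2 = 6400 ≡ 78 (mod 109)
53^9 = 53^8 · 53^1 ≡ 78 · 53 ≡ 101 (mod 109).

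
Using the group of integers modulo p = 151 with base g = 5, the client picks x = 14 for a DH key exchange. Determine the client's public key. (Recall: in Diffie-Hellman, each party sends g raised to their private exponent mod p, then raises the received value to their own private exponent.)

42

Public value = 5^14 mod 151.
5^1 ≡ 5 (mod 151)
5^2 = (5^1)^2 ≡ 5^2 = 25 ≡ 25 (mod 151)
5^4 = (5^2)^2 ≡ 25^2 = 625 ≡ 21 (mod 151)
5^8 = (5^4)^2 ≡ 21^2 = 441 ≡ 139 (mod 151)
5^14 = 5^8 · 5^4 · 5^2 ≡ 139 · 21 · 25 ≡ 42 (mod 151).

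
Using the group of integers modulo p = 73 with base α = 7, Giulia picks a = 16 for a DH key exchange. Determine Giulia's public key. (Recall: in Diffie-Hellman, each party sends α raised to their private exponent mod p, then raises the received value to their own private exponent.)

8

Public value = 7^16 (mod 73).
7^1 ≡ 7 (mod 73)
7^2 = (7^1)^2 ≡ 7^2 = 49 ≡ 49 (mod 73)
7^4 = (7^2)^2 ≡ 49^2 = 2401 ≡ 65 (mod 73)
7^8 = (7^4)^2 ≡ 65^2 = 4225 ≡ 64 (mod 73)
7^16 = (7^8)^2 ≡ 64^2 = 4096 ≡ 8 (mod 73)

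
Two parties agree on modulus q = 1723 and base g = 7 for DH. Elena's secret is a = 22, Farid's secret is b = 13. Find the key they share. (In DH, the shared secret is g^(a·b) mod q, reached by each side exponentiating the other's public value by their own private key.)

246

Elena sends A = g^a mod q = 7^22 mod 1723.
7^1 ≡ 7 (mod 1723)
7^2 = (7^1)^2 ≡ 7^2 = 49 ≡ 49 (mod 1723)
7^4 = (7^2)^2 ≡ 49^2 = 2401 ≡ 678 (mod 1723)
7^8 = (7^4)^2 ≡ 678^2 = 459684 ≡ 1366 (mod 1723)
7^16 = (7^8)^2 ≡ 1366^2 = 1865956 ≡ 1670 (mod 1723)
7^22 = 7^16 · 7^4 · 7^2 ≡ 1670 · 678 · 49 ≡ 140 (mod 1723).
So A = 140. Farid then computes K = A^b mod q = 140^13 mod 1723.
140^1 ≡ 140 (mod 1723)
140^2 = (140^1)^2 ≡ 140^2 = 19600 ≡ 647 (mod 1723)
140^4 = (140^2)^2 ≡ 647^2 = 418609 ≡ 1643 (mod 1723)
140^8 = (140^4)^2 ≡ 1643^2 = 2699449 ≡ 1231 (mod 1723)
140^13 = 140^8 · 140^4 · 140^1 ≡ 1231 · 1643 · 140 ≡ 246 (mod 1723).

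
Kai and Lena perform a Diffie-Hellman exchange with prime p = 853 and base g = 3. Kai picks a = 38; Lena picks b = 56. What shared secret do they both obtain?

474

Lena sends B = g^b mod p = 3^56 mod 853.
3^1 ≡ 3 (mod 853)
3^2 = (3^1)^2 ≡ 3^2 = 9 ≡ 9 (mod 853)
3^4 = (3^2)^2 ≡ 9^2 = 81 ≡ 81 (mod 853)
3^8 = (3^4)^2 ≡ 81^2 = 6561 ≡ 590 (mod 853)
3^16 = (3^8)^2 ≡ 590^2 = 348100 ≡ 76 (mod 853)
3^32 = (3^16)^2 ≡ 76^2 = 5776 ≡ 658 (mod 853)
3^56 = 3^32 · 3^16 · 3^8 ≡ 658 · 76 · 590 ≡ 303 (mod 853).
So B = 303. Kai then computes K = B^a mod p = 303^38 mod 853.
303^1 ≡ 303 (mod 853)
303^2 = (303^1)^2 ≡ 303^2 = 91809 ≡ 538 (mod 853)
303^4 = (303^2)^2 ≡ 538^2 = 289444 ≡ 277 (mod 853)
303^8 = (303^4)^2 ≡ 277^2 = 76729 ≡ 812 (mod 853)
303^16 = (303^8)^2 ≡ 812^2 = 659344 ≡ 828 (mod 853)
303^32 = (303^16)^2 ≡ 828^2 = 685584 ≡ 625 (mod 853)
303^38 = 303^32 · 303^4 · 303^2 ≡ 625 · 277 · 538 ≡ 474 (mod 853).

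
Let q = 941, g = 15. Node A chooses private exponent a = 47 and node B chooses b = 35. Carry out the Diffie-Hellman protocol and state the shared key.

844

Node A sends A = g^a mod q = 15^47 mod 941.
15^1 ≡ 15 (mod 941)
15^2 = (15^1)^2 ≡ 15^2 = 225 ≡ 225 (mod 941)
15^4 = (15^2)^2 ≡ 225^2 = 50625 ≡ 752 (mod 941)
15^8 = (15^4)^2 ≡ 752^2 = 565504 ≡ 904 (mod 941)
15^16 = (15^8)^2 ≡ 904^2 = 817216 ≡ 428 (mod 941)
15^32 = (15^16)^2 ≡ 428^2 = 183184 ≡ 630 (mod 941)
15^47 = 15^32 · 15^8 · 15^4 · 15^2 · 15^1 ≡ 630 · 904 · 752 · 225 · 15 ≡ 97 (mod 941).
So A = 97. Node B then computes K = A^b mod q = 97^35 mod 941.
97^1 ≡ 97 (mod 941)
97^2 = (97^1)^2 ≡ 97^2 = 9409 ≡ 940 (mod 941)
97^4 = (97^2)^2 ≡ 940^2 = 883600 ≡ 1 (mod 941)
97^8 = (97^4)^2 ≡ 1^2 = 1 ≡ 1 (mod 941)
97^16 = (97^8)^2 ≡ 1^2 = 1 ≡ 1 (mod 941)
97^32 = (97^16)^2 ≡ 1^2 = 1 ≡ 1 (mod 941)
97^35 = 97^32 · 97^2 · 97^1 ≡ 1 · 940 · 97 ≡ 844 (mod 941).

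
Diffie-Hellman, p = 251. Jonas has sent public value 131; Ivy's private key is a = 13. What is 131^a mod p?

112

Shared key K = 131^13 mod 251.
131^1 ≡ 131 (mod 251)
131^2 = (131^1)^2 ≡ 131^2 = 17161 ≡ 93 (mod 251)
131^4 = (131^2)^2 ≡ 93^2 = 8649 ≡ 115 (mod 251)
131^8 = (131^4)^2 ≡ 115^2 = 13225 ≡ 173 (mod 251)
131^13 = 131^8 · 131^4 · 131^1 ≡ 173 · 115 · 131 ≡ 112 (mod 251).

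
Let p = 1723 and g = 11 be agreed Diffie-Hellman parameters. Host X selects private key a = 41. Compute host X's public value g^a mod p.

Public value = 11^41 mod 1723.
11^1 ≡ 11 (mod 1723)
11^2 = (11^1)^2 ≡ 11^2 = 121 ≡ 121 (mod 1723)
11^4 = (11^2)^2 ≡ 121^2 = 14641 ≡ 857 (mod 1723)
11^8 = (11^4)^2 ≡ 857^2 = 734449 ≡ 451 (mod 1723)
11^16 = (11^8)^2 ≡ 451^2 = 203401 ≡ 87 (mod 1723)
11^32 = (11^16)^2 ≡ 87^2 = 7569 ≡ 677 (mod 1723)
11^41 = 11^32 · 11^8 · 11^1 ≡ 677 · 451 · 11 ≡ 470 (mod 1723).

470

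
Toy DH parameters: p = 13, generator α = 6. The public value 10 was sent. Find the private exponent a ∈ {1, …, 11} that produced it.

2

Try successive powers of 6 modulo 13:
6^1 ≡ 6
6^2 ≡ 10
Found: a = 2.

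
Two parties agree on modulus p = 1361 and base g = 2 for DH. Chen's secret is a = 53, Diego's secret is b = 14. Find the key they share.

Chen sends A = g^a mod p = 2^53 mod 1361.
2^1 ≡ 2 (mod 1361)
2^2 = (2^1)^2 ≡ 2^2 = 4 ≡ 4 (mod 1361)
2^4 = (2^2)^2 ≡ 4^2 = 16 ≡ 16 (mod 1361)
2^8 = (2^4)^2 ≡ 16^2 = 256 ≡ 256 (mod 1361)
2^16 = (2^8)^2 ≡ 256^2 = 65536 ≡ 208 (mod 1361)
2^32 = (2^16)^2 ≡ 208^2 = 43264 ≡ 1073 (mod 1361)
2^53 = 2^32 · 2^16 · 2^4 · 2^1 ≡ 1073 · 208 · 16 · 2 ≡ 721 (mod 1361).
So A = 721. Diego then computes K = A^b mod p = 721^14 mod 1361.
721^1 ≡ 721 (mod 1361)
721^2 = (721^1)^2 ≡ 721^2 = 519841 ≡ 1300 (mod 1361)
721^4 = (721^2)^2 ≡ 1300^2 = 1690000 ≡ 999 (mod 1361)
721^8 = (721^4)^2 ≡ 999^2 = 998001 ≡ 388 (mod 1361)
721^14 = 721^8 · 721^4 · 721^2 ≡ 388 · 999 · 1300 ≡ 321 (mod 1361).

321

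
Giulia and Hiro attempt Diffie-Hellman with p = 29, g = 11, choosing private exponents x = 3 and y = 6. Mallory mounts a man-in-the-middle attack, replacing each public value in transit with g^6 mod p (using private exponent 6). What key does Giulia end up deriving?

Giulia receives Mallory's public value M = 11^6 mod 29 instead of the honest one.
11^1 ≡ 11 (mod 29)
11^2 = (11^1)^2 ≡ 11^2 = 121 ≡ 5 (mod 29)
11^4 = (11^2)^2 ≡ 5^2 = 25 ≡ 25 (mod 29)
11^6 = 11^4 · 11^2 ≡ 25 · 5 ≡ 9 (mod 29).
So M = 9. Giulia computes K = M^3 mod 29.
9^1 ≡ 9 (mod 29)
9^2 = (9^1)^2 ≡ 9^2 = 81 ≡ 23 (mod 29)
9^3 = 9^2 · 9^1 ≡ 23 · 9 ≡ 4 (mod 29).

4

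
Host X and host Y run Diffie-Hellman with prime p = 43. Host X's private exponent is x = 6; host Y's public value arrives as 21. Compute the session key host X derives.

41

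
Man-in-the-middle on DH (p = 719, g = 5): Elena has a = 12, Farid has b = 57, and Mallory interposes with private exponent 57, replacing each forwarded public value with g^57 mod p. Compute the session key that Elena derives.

350

Elena receives Mallory's public value M = 5^57 mod 719 instead of the honest one.
5^1 ≡ 5 (mod 719)
5^2 = (5^1)^2 ≡ 5^2 = 25 ≡ 25 (mod 719)
5^4 = (5^2)^2 ≡ 25^2 = 625 ≡ 625 (mod 719)
5^8 = (5^4)^2 ≡ 625^2 = 390625 ≡ 208 (mod 719)
5^16 = (5^8)^2 ≡ 208^2 = 43264 ≡ 124 (mod 719)
5^32 = (5^16)^2 ≡ 124^2 = 15376 ≡ 277 (mod 719)
5^57 = 5^32 · 5^16 · 5^8 · 5^1 ≡ 277 · 124 · 208 · 5 ≡ 562 (mod 719).
So M = 562. Elena computes K = M^12 mod 719.
562^1 ≡ 562 (mod 719)
562^2 = (562^1)^2 ≡ 562^2 = 315844 ≡ 203 (mod 719)
562^4 = (562^2)^2 ≡ 203^2 = 41209 ≡ 226 (mod 719)
562^8 = (562^4)^2 ≡ 226^2 = 51076 ≡ 27 (mod 719)
562^12 = 562^8 · 562^4 ≡ 27 · 226 ≡ 350 (mod 719).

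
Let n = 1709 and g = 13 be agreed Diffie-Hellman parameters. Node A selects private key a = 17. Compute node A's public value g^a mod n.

Public value = 13^17 mod 1709.
13^1 ≡ 13 (mod 1709)
13^2 = (13^1)^2 ≡ 13^2 = 169 ≡ 169 (mod 1709)
13^4 = (13^2)^2 ≡ 169^2 = 28561 ≡ 1217 (mod 1709)
13^8 = (13^4)^2 ≡ 1217^2 = 1481089 ≡ 1095 (mod 1709)
13^16 = (13^8)^2 ≡ 1095^2 = 1199025 ≡ 1016 (mod 1709)
13^17 = 13^16 · 13^1 ≡ 1016 · 13 ≡ 1245 (mod 1709).

1245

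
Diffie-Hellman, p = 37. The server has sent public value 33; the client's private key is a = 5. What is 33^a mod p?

12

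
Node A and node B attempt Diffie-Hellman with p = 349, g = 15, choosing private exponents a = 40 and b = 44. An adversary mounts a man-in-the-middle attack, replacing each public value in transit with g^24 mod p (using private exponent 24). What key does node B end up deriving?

322

Node B receives an adversary's public value M = 15^24 mod 349 instead of the honest one.
15^1 ≡ 15 (mod 349)
15^2 = (15^1)^2 ≡ 15^2 = 225 ≡ 225 (mod 349)
15^4 = (15^2)^2 ≡ 225^2 = 50625 ≡ 20 (mod 349)
15^8 = (15^4)^2 ≡ 20^2 = 400 ≡ 51 (mod 349)
15^16 = (15^8)^2 ≡ 51^2 = 2601 ≡ 158 (mod 349)
15^24 = 15^16 · 15^8 ≡ 158 · 51 ≡ 31 (mod 349).
So M = 31. Node B computes K = M^44 mod 349.
31^1 ≡ 31 (mod 349)
31^2 = (31^1)^2 ≡ 31^2 = 961 ≡ 263 (mod 349)
31^4 = (31^2)^2 ≡ 263^2 = 69169 ≡ 67 (mod 349)
31^8 = (31^4)^2 ≡ 67^2 = 4489 ≡ 301 (mod 349)
31^16 = (31^8)^2 ≡ 301^2 = 90601 ≡ 210 (mod 349)
31^32 = (31^16)^2 ≡ 210^2 = 44100 ≡ 126 (mod 349)
31^44 = 31^32 · 31^8 · 31^4 ≡ 126 · 301 · 67 ≡ 322 (mod 349).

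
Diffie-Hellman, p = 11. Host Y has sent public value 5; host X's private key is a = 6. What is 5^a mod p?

Shared key K = 5^6 mod 11.
5^1 ≡ 5 (mod 11)
5^2 = (5^1)^2 ≡ 5^2 = 25 ≡ 3 (mod 11)
5^4 = (5^2)^2 ≡ 3^2 = 9 ≡ 9 (mod 11)
5^6 = 5^4 · 5^2 ≡ 9 · 3 ≡ 5 (mod 11).

5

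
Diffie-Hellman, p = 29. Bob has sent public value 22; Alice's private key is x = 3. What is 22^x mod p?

Shared key K = 22^3 mod 29.
22^1 ≡ 22 (mod 29)
22^2 = (22^1)^2 ≡ 22^2 = 484 ≡ 20 (mod 29)
22^3 = 22^2 · 22^1 ≡ 20 · 22 ≡ 5 (mod 29).

5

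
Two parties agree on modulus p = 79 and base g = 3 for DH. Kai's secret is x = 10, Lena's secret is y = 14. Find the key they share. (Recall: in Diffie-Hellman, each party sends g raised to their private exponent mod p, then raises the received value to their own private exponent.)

Kai sends A = g^x mod p = 3^10 mod 79.
3^1 ≡ 3 (mod 79)
3^2 = (3^1)^2 ≡ 3^2 = 9 ≡ 9 (mod 79)
3^4 = (3^2)^2 ≡ 9^2 = 81 ≡ 2 (mod 79)
3^8 = (3^4)^2 ≡ 2^2 = 4 ≡ 4 (mod 79)
3^10 = 3^8 · 3^2 ≡ 4 · 9 ≡ 36 (mod 79).
So A = 36. Lena then computes K = A^y mod p = 36^14 mod 79.
36^1 ≡ 36 (mod 79)
36^2 = (36^1)^2 ≡ 36^2 = 1296 ≡ 32 (mod 79)
36^4 = (36^2)^2 ≡ 32^2 = 1024 ≡ 76 (mod 79)
36^8 = (36^4)^2 ≡ 76^2 = 5776 ≡ 9 (mod 79)
36^14 = 36^8 · 36^4 · 36^2 ≡ 9 · 76 · 32 ≡ 5 (mod 79).

5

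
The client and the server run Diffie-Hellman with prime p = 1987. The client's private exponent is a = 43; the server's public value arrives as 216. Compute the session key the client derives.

Shared key K = 216^43 mod 1987.
216^1 ≡ 216 (mod 1987)
216^2 = (216^1)^2 ≡ 216^2 = 46656 ≡ 955 (mod 1987)
216^4 = (216^2)^2 ≡ 955^2 = 912025 ≡ 1979 (mod 1987)
216^8 = (216^4)^2 ≡ 1979^2 = 3916441 ≡ 64 (mod 1987)
216^16 = (216^8)^2 ≡ 64^2 = 4096 ≡ 122 (mod 1987)
216^32 = (216^16)^2 ≡ 122^2 = 14884 ≡ 975 (mod 1987)
216^43 = 216^32 · 216^8 · 216^2 · 216^1 ≡ 975 · 64 · 955 · 216 ≡ 559 (mod 1987).

559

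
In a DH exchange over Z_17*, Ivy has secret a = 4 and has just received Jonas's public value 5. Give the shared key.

Shared key K = 5^4 mod 17.
5^1 ≡ 5 (mod 17)
5^2 = (5^1)^2 ≡ 5^2 = 25 ≡ 8 (mod 17)
5^4 = (5^2)^2 ≡ 8^2 = 64 ≡ 13 (mod 17)

13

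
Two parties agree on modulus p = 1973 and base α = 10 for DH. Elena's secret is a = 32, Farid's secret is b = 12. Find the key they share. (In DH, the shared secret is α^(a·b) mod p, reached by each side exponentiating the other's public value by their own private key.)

Elena sends A = α^a mod p = 10^32 mod 1973.
10^1 ≡ 10 (mod 1973)
10^2 = (10^1)^2 ≡ 10^2 = 100 ≡ 100 (mod 1973)
10^4 = (10^2)^2 ≡ 100^2 = 10000 ≡ 135 (mod 1973)
10^8 = (10^4)^2 ≡ 135^2 = 18225 ≡ 468 (mod 1973)
10^16 = (10^8)^2 ≡ 468^2 = 219024 ≡ 21 (mod 1973)
10^32 = (10^16)^2 ≡ 21^2 = 441 ≡ 441 (mod 1973)
So A = 441. Farid then computes K = A^b mod p = 441^12 mod 1973.
441^1 ≡ 441 (mod 1973)
441^2 = (441^1)^2 ≡ 441^2 = 194481 ≡ 1127 (mod 1973)
441^4 = (441^2)^2 ≡ 1127^2 = 1270129 ≡ 1490 (mod 1973)
441^8 = (441^4)^2 ≡ 1490^2 = 2220100 ≡ 475 (mod 1973)
441^12 = 441^8 · 441^4 ≡ 475 · 1490 ≡ 1416 (mod 1973).

1416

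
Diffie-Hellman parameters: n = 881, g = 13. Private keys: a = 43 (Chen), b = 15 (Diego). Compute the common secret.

Diego sends B = g^b mod n = 13^15 mod 881.
13^1 ≡ 13 (mod 881)
13^2 = (13^1)^2 ≡ 13^2 = 169 ≡ 169 (mod 881)
13^4 = (13^2)^2 ≡ 169^2 = 28561 ≡ 369 (mod 881)
13^8 = (13^4)^2 ≡ 369^2 = 136161 ≡ 487 (mod 881)
13^15 = 13^8 · 13^4 · 13^2 · 13^1 ≡ 487 · 369 · 169 · 13 ≡ 556 (mod 881).
So B = 556. Chen then computes K = B^a mod n = 556^43 mod 881.
556^1 ≡ 556 (mod 881)
556^2 = (556^1)^2 ≡ 556^2 = 309136 ≡ 786 (mod 881)
556^4 = (556^2)^2 ≡ 786^2 = 617796 ≡ 215 (mod 881)
556^8 = (556^4)^2 ≡ 215^2 = 46225 ≡ 413 (mod 881)
556^16 = (556^8)^2 ≡ 413^2 = 170569 ≡ 536 (mod 881)
556^32 = (556^16)^2 ≡ 536^2 = 287296 ≡ 90 (mod 881)
556^43 = 556^32 · 556^8 · 556^2 · 556^1 ≡ 90 · 413 · 786 · 556 ≡ 553 (mod 881).

553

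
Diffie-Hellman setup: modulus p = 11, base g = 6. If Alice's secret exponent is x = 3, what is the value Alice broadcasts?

7

Public value = 6^{3} \pmod{11}.
6^1 ≡ 6 (mod 11)
6^2 = (6^1)^2 ≡ 6^2 = 36 ≡ 3 (mod 11)
6^3 = 6^2 · 6^1 ≡ 3 · 6 ≡ 7 (mod 11).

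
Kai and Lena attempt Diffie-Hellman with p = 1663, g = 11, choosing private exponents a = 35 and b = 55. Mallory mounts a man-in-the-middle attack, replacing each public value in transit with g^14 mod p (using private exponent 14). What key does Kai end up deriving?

101

Kai receives Mallory's public value M = 11^14 mod 1663 instead of the honest one.
11^1 ≡ 11 (mod 1663)
11^2 = (11^1)^2 ≡ 11^2 = 121 ≡ 121 (mod 1663)
11^4 = (11^2)^2 ≡ 121^2 = 14641 ≡ 1337 (mod 1663)
11^8 = (11^4)^2 ≡ 1337^2 = 1787569 ≡ 1507 (mod 1663)
11^14 = 11^8 · 11^4 · 11^2 ≡ 1507 · 1337 · 121 ≡ 476 (mod 1663).
So M = 476. Kai computes K = M^35 mod 1663.
476^1 ≡ 476 (mod 1663)
476^2 = (476^1)^2 ≡ 476^2 = 226576 ≡ 408 (mod 1663)
476^4 = (476^2)^2 ≡ 408^2 = 166464 ≡ 164 (mod 1663)
476^8 = (476^4)^2 ≡ 164^2 = 26896 ≡ 288 (mod 1663)
476^16 = (476^8)^2 ≡ 288^2 = 82944 ≡ 1457 (mod 1663)
476^32 = (476^16)^2 ≡ 1457^2 = 2122849 ≡ 861 (mod 1663)
476^35 = 476^32 · 476^2 · 476^1 ≡ 861 · 408 · 476 ≡ 101 (mod 1663).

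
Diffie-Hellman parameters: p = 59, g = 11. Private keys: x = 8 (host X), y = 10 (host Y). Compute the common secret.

29

Host X sends A = g^x mod p = 11^8 mod 59.
11^1 ≡ 11 (mod 59)
11^2 = (11^1)^2 ≡ 11^2 = 121 ≡ 3 (mod 59)
11^4 = (11^2)^2 ≡ 3^2 = 9 ≡ 9 (mod 59)
11^8 = (11^4)^2 ≡ 9^2 = 81 ≡ 22 (mod 59)
So A = 22. Host Y then computes K = A^y mod p = 22^10 mod 59.
22^1 ≡ 22 (mod 59)
22^2 = (22^1)^2 ≡ 22^2 = 484 ≡ 12 (mod 59)
22^4 = (22^2)^2 ≡ 12^2 = 144 ≡ 26 (mod 59)
22^8 = (22^4)^2 ≡ 26^2 = 676 ≡ 27 (mod 59)
22^10 = 22^8 · 22^2 ≡ 27 · 12 ≡ 29 (mod 59).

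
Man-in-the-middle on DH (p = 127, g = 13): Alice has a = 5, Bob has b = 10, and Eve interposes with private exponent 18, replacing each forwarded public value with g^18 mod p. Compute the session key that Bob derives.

Bob receives Eve's public value M = 13^18 mod 127 instead of the honest one.
13^1 ≡ 13 (mod 127)
13^2 = (13^1)^2 ≡ 13^2 = 169 ≡ 42 (mod 127)
13^4 = (13^2)^2 ≡ 42^2 = 1764 ≡ 113 (mod 127)
13^8 = (13^4)^2 ≡ 113^2 = 12769 ≡ 69 (mod 127)
13^16 = (13^8)^2 ≡ 69^2 = 4761 ≡ 62 (mod 127)
13^18 = 13^16 · 13^2 ≡ 62 · 42 ≡ 64 (mod 127).
So M = 64. Bob computes K = M^10 mod 127.
64^1 ≡ 64 (mod 127)
64^2 = (64^1)^2 ≡ 64^2 = 4096 ≡ 32 (mod 127)
64^4 = (64^2)^2 ≡ 32^2 = 1024 ≡ 8 (mod 127)
64^8 = (64^4)^2 ≡ 8^2 = 64 ≡ 64 (mod 127)
64^10 = 64^8 · 64^2 ≡ 64 · 32 ≡ 16 (mod 127).

16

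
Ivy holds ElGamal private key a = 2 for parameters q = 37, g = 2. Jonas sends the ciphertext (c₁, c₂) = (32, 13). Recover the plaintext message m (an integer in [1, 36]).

2

Shared mask s = c₁^a mod q = 32^2 mod 37.
32^1 ≡ 32 (mod 37)
32^2 = (32^1)^2 ≡ 32^2 = 1024 ≡ 25 (mod 37)
So s = 25; s⁻¹ ≡ 3 (mod 37).
m = c₂ · s⁻¹ mod 37 = 13 · 3 mod 37 = 2.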